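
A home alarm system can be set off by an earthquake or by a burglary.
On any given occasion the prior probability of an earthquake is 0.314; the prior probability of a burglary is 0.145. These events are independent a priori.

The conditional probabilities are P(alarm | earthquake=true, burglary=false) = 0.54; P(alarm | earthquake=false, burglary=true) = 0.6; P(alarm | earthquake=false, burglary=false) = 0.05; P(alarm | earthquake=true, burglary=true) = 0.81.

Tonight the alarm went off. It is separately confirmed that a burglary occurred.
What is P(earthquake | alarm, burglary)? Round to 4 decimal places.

P(earthquake | alarm, burglary) ≈ 0.3819

For the numerator, keep only earthquake=true terms: 0.81×0.314 = 0.254340
Denominator P(alarm | burglary): 0.6×0.686 + 0.81×0.314 = 0.665940
P(earthquake | alarm, burglary) = 0.254340/0.665940 ≈ 0.3819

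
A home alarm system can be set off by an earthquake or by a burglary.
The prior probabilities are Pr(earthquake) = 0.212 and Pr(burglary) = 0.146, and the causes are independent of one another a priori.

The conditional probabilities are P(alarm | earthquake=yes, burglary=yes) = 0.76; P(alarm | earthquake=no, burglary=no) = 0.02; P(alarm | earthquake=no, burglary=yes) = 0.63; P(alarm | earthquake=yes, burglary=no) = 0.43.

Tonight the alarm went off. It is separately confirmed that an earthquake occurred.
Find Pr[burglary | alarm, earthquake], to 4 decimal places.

Pr[burglary | alarm, earthquake] ≈ 0.2320

Numerator (weight on configurations with burglary): 0.76·0.146 = 0.110960
Denominator P(alarm | earthquake): 0.43·0.854 + 0.76·0.146 = 0.478180
Posterior = 0.110960 / 0.478180 ≈ 0.2320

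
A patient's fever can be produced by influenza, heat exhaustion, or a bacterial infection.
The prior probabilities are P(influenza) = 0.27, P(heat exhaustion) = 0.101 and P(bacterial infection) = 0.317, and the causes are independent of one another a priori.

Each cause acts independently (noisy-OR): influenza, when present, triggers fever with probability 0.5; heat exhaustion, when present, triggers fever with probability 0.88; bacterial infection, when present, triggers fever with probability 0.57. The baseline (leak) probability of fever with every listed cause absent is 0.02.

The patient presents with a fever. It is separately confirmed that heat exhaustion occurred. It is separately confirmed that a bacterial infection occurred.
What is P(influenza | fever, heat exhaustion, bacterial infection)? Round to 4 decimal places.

P(influenza | fever, heat exhaustion, bacterial infection) ≈ 0.2752

Under noisy-OR, P(fever | causes) = 1 − (1−0.02)·∏(1−qᵢ) over the active causes.
P(fever | heat exhaustion, bacterial infection) = 0.949432×0.73 + 0.974716×0.27 = 0.693085 + 0.263173 = 0.956258
Restricting to configurations with influenza present: 0.974716×0.27 = 0.263173.
So P(influenza | fever, heat exhaustion, bacterial infection) = 0.263173/0.956258 ≈ 0.2752.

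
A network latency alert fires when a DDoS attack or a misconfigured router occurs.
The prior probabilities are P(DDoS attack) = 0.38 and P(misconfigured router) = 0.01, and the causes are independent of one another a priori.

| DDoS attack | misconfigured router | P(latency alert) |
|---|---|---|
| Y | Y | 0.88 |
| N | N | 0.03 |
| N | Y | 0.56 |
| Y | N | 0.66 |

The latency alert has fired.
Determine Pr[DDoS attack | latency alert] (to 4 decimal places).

Enumerate the 4 (DDoS attack, misconfigured router) configurations and weight by the priors:
  P(latency alert) = 0.03·0.62·0.99 + 0.56·0.62·0.01 + 0.66·0.38·0.99 + 0.88·0.38·0.01
        = 0.018414 + 0.003472 + 0.248292 + 0.003344 = 0.273522
Keeping only the DDoS attack-present terms gives 0.251636, so
  P(DDoS attack | latency alert) = 0.251636 / 0.273522 ≈ 0.9200

Pr[DDoS attack | latency alert] ≈ 0.9200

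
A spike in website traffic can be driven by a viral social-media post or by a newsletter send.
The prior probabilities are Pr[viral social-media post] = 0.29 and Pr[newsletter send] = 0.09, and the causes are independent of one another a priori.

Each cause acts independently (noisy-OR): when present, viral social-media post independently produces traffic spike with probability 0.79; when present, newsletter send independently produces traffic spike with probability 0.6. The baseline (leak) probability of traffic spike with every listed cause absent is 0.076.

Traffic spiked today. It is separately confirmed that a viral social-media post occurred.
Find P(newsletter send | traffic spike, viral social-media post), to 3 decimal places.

Under noisy-OR, P(traffic spike | causes) = 1 − (1−0.076)·∏(1−qᵢ) over the active causes.
For the numerator, keep only newsletter send=true terms: 0.922384*0.09 = 0.083015
Denominator P(traffic spike | viral social-media post): 0.80596*0.91 + 0.922384*0.09 = 0.816439
Posterior = 0.083015 / 0.816439 ≈ 0.102

P(newsletter send | traffic spike, viral social-media post) ≈ 0.102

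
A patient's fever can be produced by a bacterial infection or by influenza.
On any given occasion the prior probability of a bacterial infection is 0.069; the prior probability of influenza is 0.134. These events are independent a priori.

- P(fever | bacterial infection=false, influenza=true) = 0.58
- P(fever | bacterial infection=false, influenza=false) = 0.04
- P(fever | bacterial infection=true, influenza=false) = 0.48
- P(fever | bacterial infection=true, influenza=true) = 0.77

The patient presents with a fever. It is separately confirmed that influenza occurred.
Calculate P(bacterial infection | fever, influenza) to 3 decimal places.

For the numerator, keep only bacterial infection=true terms: 0.77*0.069 = 0.053130
Denominator P(fever | influenza): 0.58*0.931 + 0.77*0.069 = 0.593110
P(bacterial infection | fever, influenza) = 0.053130/0.593110 ≈ 0.090

P(bacterial infection | fever, influenza) ≈ 0.090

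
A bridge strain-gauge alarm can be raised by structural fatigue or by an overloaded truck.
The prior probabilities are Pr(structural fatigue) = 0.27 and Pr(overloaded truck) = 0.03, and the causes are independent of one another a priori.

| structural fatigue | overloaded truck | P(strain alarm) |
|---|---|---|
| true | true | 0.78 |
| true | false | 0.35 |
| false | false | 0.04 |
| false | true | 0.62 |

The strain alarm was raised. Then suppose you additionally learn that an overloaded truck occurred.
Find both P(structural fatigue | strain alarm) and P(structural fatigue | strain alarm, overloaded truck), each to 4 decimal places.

P(structural fatigue | strain alarm) ≈ 0.7005; P(structural fatigue | strain alarm, overloaded truck) ≈ 0.3176

Numerator (weight on configurations with structural fatigue): 0.091665 + 0.006318 = 0.097983
Denominator P(strain alarm): 0.04*0.73*0.97 + 0.62*0.73*0.03 + 0.35*0.27*0.97 + 0.78*0.27*0.03 = 0.139885
P(structural fatigue | strain alarm) = 0.097983/0.139885 ≈ 0.7005

Now condition on the additional information:
P(strain alarm | overloaded truck) = 0.62·0.73 + 0.78·0.27 = 0.452600 + 0.210600 = 0.663200
Of this, 0.210600 comes from 0.78·0.27 (the structural fatigue=true cases).
So P(structural fatigue | strain alarm, overloaded truck) = 0.210600/0.663200 ≈ 0.3176.
Conditioning on overloaded truck lowers the posterior on structural fatigue: the classic explaining-away effect in a common-effect structure.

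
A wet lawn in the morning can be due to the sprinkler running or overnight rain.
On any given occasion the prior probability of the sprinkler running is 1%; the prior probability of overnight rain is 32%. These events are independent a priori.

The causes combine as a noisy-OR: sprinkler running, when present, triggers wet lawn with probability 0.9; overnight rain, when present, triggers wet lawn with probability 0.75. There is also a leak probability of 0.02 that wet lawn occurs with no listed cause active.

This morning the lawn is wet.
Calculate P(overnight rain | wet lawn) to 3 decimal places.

P(overnight rain | wet lawn) ≈ 0.925

Under noisy-OR, P(wet lawn | causes) = 1 − (1−0.02)·∏(1−qᵢ) over the active causes.
P(wet lawn) = 0.02*0.99*0.68 + 0.755*0.99*0.32 + 0.902*0.01*0.68 + 0.9755*0.01*0.32 = 0.013464 + 0.239184 + 0.006134 + 0.003122 = 0.261904
Restricting to configurations with overnight rain present: 0.239184 + 0.003122 = 0.242306.
P(overnight rain | wet lawn) = 0.242306 / 0.261904 ≈ 0.925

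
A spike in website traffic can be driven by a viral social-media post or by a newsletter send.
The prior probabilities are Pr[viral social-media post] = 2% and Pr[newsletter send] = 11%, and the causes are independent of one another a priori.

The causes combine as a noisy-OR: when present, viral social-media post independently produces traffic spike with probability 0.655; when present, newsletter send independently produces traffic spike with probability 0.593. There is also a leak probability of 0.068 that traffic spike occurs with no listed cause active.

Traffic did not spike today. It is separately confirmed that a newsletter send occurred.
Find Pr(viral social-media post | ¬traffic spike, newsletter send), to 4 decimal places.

Under noisy-OR, P(traffic spike | causes) = 1 − (1−0.068)·∏(1−qᵢ) over the active causes.
For the numerator, keep only viral social-media post=true terms: 0.130867·0.02 = 0.002617
Normalizer over all consistent configurations: 0.379324·0.98 + 0.130867·0.02 = 0.374355
P(viral social-media post | ¬traffic spike, newsletter send) = 0.002617/0.374355 ≈ 0.0070

Pr(viral social-media post | ¬traffic spike, newsletter send) ≈ 0.0070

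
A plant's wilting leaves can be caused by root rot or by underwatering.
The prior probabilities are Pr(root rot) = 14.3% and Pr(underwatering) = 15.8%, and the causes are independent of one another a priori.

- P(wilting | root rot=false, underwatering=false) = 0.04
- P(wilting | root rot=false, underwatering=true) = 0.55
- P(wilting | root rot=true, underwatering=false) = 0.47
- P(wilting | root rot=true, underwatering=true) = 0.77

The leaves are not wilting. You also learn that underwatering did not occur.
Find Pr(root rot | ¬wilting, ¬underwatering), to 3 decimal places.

P(¬wilting | ¬underwatering) = 0.96·0.857 + 0.53·0.143 = 0.822720 + 0.075790 = 0.898510
The root rot-present share is 0.53·0.143 = 0.075790.
So P(root rot | ¬wilting, ¬underwatering) = 0.075790/0.898510 ≈ 0.084.

Pr(root rot | ¬wilting, ¬underwatering) ≈ 0.084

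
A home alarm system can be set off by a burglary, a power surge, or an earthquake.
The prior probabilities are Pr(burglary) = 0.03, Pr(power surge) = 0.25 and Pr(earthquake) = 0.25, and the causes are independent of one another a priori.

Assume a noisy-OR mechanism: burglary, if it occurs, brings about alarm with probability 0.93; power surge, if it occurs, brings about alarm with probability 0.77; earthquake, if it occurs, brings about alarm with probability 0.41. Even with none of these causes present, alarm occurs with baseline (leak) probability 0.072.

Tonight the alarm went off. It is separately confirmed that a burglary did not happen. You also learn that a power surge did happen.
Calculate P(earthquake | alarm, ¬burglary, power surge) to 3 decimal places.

Under noisy-OR, P(alarm | causes) = 1 − (1−0.072)·∏(1−qᵢ) over the active causes.
For the numerator, keep only earthquake=true terms: 0.87407·0.25 = 0.218518
Denominator P(alarm | ¬burglary, power surge): 0.78656·0.75 + 0.87407·0.25 = 0.808438
Posterior = 0.218518 / 0.808438 ≈ 0.270

P(earthquake | alarm, ¬burglary, power surge) ≈ 0.270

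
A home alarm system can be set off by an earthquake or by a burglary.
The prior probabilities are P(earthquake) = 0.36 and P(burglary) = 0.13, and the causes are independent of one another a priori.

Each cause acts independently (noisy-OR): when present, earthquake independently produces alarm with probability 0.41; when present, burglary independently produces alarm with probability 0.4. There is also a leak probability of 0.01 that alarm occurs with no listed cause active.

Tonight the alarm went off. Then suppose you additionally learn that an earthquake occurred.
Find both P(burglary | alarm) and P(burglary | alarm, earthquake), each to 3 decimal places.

P(burglary | alarm) ≈ 0.321; P(burglary | alarm, earthquake) ≈ 0.189

Under noisy-OR, P(alarm | causes) = 1 − (1−0.01)·∏(1−qᵢ) over the active causes.
By total probability over the 4 (earthquake, burglary) configurations:
  P(alarm) = 0.01×0.64×0.87 + 0.406×0.64×0.13 + 0.4159×0.36×0.87 + 0.64954×0.36×0.13
        = 0.005568 + 0.033779 + 0.130260 + 0.030398 = 0.200005
Configurations with burglary contribute 0.064177, so
  P(burglary | alarm) = 0.064177 / 0.200005 ≈ 0.321

Now condition on the additional information:
Sum P(alarm|·) weighted by the priors over both values of burglary:
  P(alarm | earthquake) = 0.4159×0.87 + 0.64954×0.13
        = 0.361833 + 0.084440 = 0.446273
Keeping only the burglary-present terms gives 0.084440, so
  P(burglary | alarm, earthquake) = 0.084440 / 0.446273 ≈ 0.189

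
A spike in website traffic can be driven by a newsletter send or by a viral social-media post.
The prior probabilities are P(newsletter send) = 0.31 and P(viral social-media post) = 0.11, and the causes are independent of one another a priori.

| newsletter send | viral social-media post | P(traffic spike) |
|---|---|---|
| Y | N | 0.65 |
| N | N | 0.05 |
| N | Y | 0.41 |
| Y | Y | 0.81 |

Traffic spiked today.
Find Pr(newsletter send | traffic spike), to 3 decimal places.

Pr(newsletter send | traffic spike) ≈ 0.770

P(traffic spike) = 0.05·0.69·0.89 + 0.41·0.69·0.11 + 0.65·0.31·0.89 + 0.81·0.31·0.11 = 0.030705 + 0.031119 + 0.179335 + 0.027621 = 0.268780
Of this, 0.206956 comes from 0.179335 + 0.027621 (the newsletter send=true cases).
Hence the posterior is 0.206956/0.268780 ≈ 0.770.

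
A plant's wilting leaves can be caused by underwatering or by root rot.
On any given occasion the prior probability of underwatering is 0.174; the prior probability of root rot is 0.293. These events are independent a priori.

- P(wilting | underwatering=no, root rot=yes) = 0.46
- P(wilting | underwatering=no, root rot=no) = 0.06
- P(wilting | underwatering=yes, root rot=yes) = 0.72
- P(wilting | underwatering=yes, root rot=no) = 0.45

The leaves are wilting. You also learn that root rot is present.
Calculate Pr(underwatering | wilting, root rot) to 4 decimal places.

Sum P(wilting|·) weighted by the priors over both values of underwatering:
  P(wilting | root rot) = 0.46×0.826 + 0.72×0.174
        = 0.379960 + 0.125280 = 0.505240
Keeping only the underwatering-present terms gives 0.125280, so
  P(underwatering | wilting, root rot) = 0.125280 / 0.505240 ≈ 0.2480

Pr(underwatering | wilting, root rot) ≈ 0.2480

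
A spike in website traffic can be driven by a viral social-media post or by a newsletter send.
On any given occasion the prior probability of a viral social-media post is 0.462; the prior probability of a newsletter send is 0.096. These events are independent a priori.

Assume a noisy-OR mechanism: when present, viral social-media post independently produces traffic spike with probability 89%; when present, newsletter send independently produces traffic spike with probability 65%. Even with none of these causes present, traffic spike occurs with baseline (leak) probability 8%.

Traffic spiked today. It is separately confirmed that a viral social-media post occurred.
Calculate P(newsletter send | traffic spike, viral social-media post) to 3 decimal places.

P(newsletter send | traffic spike, viral social-media post) ≈ 0.102

Under noisy-OR, P(traffic spike | causes) = 1 − (1−0.08)·∏(1−qᵢ) over the active causes.
Enumerate both values of newsletter send and weight by the priors:
  P(traffic spike | viral social-media post) = 0.8988×0.904 + 0.96458×0.096
        = 0.812515 + 0.092600 = 0.905115
Keeping only the newsletter send-present terms gives 0.092600, so
  P(newsletter send | traffic spike, viral social-media post) = 0.092600 / 0.905115 ≈ 0.102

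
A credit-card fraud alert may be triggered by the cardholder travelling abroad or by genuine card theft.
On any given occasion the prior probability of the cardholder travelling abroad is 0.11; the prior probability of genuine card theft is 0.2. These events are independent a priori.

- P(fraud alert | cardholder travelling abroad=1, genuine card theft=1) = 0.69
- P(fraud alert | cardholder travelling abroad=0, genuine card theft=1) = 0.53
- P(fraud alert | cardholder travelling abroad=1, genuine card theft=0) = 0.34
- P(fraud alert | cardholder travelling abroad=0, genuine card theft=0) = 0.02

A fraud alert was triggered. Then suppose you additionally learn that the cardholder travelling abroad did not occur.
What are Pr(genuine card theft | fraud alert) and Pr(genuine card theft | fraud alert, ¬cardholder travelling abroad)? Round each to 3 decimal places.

For the numerator, keep only genuine card theft=true terms: 0.094340 + 0.015180 = 0.109520
The normalizing constant is 0.02·0.89·0.8 + 0.53·0.89·0.2 + 0.34·0.11·0.8 + 0.69·0.11·0.2 = 0.153680
Posterior = 0.109520 / 0.153680 ≈ 0.713

With the extra evidence:
P(fraud alert | ¬cardholder travelling abroad) = 0.02*0.8 + 0.53*0.2 = 0.016000 + 0.106000 = 0.122000
Of this, 0.106000 comes from 0.53*0.2 (the genuine card theft=true cases).
Hence the posterior is 0.106000/0.122000 ≈ 0.869.
Ruling out cardholder travelling abroad raises the posterior on genuine card theft — the flip side of explaining away.

Pr(genuine card theft | fraud alert) ≈ 0.713; Pr(genuine card theft | fraud alert, ¬cardholder travelling abroad) ≈ 0.869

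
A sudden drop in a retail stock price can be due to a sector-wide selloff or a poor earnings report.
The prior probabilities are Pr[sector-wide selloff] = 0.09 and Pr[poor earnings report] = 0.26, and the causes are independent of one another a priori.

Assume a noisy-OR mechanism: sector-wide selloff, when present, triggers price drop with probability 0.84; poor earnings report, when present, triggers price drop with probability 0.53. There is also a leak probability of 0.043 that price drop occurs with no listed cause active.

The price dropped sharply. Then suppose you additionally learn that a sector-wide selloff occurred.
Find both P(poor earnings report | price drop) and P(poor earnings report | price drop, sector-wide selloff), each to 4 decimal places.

Under noisy-OR, P(price drop | causes) = 1 − (1−0.043)·∏(1−qᵢ) over the active causes.
Sum P(price drop|·) weighted by the priors over the 4 (sector-wide selloff, poor earnings report) configurations:
  P(price drop) = 0.043*0.91*0.74 + 0.55021*0.91*0.26 + 0.84688*0.09*0.74 + 0.928034*0.09*0.26
        = 0.028956 + 0.130180 + 0.056402 + 0.021716 = 0.237254
The terms with poor earnings report present sum to 0.151896, so
  P(poor earnings report | price drop) = 0.151896 / 0.237254 ≈ 0.6402

Now also conditioning on sector-wide selloff=true:
Enumerate both values of poor earnings report and weight by the priors:
  P(price drop | sector-wide selloff) = 0.84688·0.74 + 0.928034·0.26
        = 0.626691 + 0.241289 = 0.867980
Configurations with poor earnings report contribute 0.241289, so
  P(poor earnings report | price drop, sector-wide selloff) = 0.241289 / 0.867980 ≈ 0.2780
This is intercausal reasoning (explaining away): once sector-wide selloff accounts for the price drop, poor earnings report becomes less likely.

P(poor earnings report | price drop) ≈ 0.6402; P(poor earnings report | price drop, sector-wide selloff) ≈ 0.2780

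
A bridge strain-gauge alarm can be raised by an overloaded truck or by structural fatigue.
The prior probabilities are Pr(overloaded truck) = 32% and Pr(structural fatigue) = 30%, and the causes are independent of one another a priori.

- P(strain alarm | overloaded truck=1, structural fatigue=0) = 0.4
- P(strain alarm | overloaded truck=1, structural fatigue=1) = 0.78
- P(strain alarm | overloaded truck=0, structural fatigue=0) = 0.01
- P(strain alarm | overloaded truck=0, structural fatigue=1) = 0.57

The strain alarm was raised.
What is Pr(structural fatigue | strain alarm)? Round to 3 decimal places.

Weight on structural fatigue=true, given the evidence: 0.116280 + 0.074880 = 0.191160
Denominator P(strain alarm): 0.01*0.68*0.7 + 0.57*0.68*0.3 + 0.4*0.32*0.7 + 0.78*0.32*0.3 = 0.285520
Posterior = 0.191160 / 0.285520 ≈ 0.670

Pr(structural fatigue | strain alarm) ≈ 0.670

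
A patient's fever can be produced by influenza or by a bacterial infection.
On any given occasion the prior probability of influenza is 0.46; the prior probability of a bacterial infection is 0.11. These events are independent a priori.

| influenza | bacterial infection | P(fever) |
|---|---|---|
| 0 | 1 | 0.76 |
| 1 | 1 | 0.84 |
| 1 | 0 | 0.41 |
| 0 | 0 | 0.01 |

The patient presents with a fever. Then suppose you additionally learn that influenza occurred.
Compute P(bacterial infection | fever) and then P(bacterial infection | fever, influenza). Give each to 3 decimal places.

P(bacterial infection | fever) ≈ 0.337; P(bacterial infection | fever, influenza) ≈ 0.202

P(fever) = 0.01×0.54×0.89 + 0.76×0.54×0.11 + 0.41×0.46×0.89 + 0.84×0.46×0.11 = 0.004806 + 0.045144 + 0.167854 + 0.042504 = 0.260308
The bacterial infection-present share is 0.045144 + 0.042504 = 0.087648.
Hence the posterior is 0.087648/0.260308 ≈ 0.337.

Now condition on the additional information:
Weight on bacterial infection=true, given the evidence: 0.84×0.11 = 0.092400
The normalizing constant is 0.41×0.89 + 0.84×0.11 = 0.457300
P(bacterial infection | fever, influenza) = 0.092400/0.457300 ≈ 0.202
The drop from 0.337 to 0.202 is the explaining-away (discounting) effect.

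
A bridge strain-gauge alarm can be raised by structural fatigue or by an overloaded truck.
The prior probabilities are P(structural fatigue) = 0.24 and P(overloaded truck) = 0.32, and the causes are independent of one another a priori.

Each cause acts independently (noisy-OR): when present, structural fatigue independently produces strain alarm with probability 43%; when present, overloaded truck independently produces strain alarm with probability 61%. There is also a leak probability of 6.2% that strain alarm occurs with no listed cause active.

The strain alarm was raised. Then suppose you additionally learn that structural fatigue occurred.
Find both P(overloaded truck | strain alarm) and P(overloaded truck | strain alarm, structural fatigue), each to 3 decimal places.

Under noisy-OR, P(strain alarm | causes) = 1 − (1−0.062)·∏(1−qᵢ) over the active causes.
P(strain alarm) = 0.062×0.76×0.68 + 0.63418×0.76×0.32 + 0.46534×0.24×0.68 + 0.791483×0.24×0.32 = 0.032042 + 0.154233 + 0.075943 + 0.060786 = 0.323004
Of this, 0.215019 comes from 0.154233 + 0.060786 (the overloaded truck=true cases).
P(overloaded truck | strain alarm) = 0.215019 / 0.323004 ≈ 0.666

Now condition on the additional information:
P(strain alarm | structural fatigue) = 0.46534×0.68 + 0.791483×0.32 = 0.316431 + 0.253275 = 0.569706
The overloaded truck-present share is 0.791483×0.32 = 0.253275.
So P(overloaded truck | strain alarm, structural fatigue) = 0.253275/0.569706 ≈ 0.445.
This is intercausal reasoning (explaining away): once structural fatigue accounts for the strain alarm, overloaded truck becomes less likely.

P(overloaded truck | strain alarm) ≈ 0.666; P(overloaded truck | strain alarm, structural fatigue) ≈ 0.445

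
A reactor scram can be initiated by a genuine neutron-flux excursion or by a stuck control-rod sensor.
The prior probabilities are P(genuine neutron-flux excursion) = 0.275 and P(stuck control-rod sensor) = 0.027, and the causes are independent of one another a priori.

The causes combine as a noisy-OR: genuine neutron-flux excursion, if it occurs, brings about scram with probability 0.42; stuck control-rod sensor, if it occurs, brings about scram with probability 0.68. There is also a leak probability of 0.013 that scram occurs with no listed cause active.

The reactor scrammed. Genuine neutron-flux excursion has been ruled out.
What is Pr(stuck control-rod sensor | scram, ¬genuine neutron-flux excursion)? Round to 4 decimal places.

Under noisy-OR, P(scram | causes) = 1 − (1−0.013)·∏(1−qᵢ) over the active causes.
Numerator (weight on configurations with stuck control-rod sensor): 0.68416*0.027 = 0.018472
Normalizer over all consistent configurations: 0.013*0.973 + 0.68416*0.027 = 0.031121
Posterior = 0.018472 / 0.031121 ≈ 0.5936

Pr(stuck control-rod sensor | scram, ¬genuine neutron-flux excursion) ≈ 0.5936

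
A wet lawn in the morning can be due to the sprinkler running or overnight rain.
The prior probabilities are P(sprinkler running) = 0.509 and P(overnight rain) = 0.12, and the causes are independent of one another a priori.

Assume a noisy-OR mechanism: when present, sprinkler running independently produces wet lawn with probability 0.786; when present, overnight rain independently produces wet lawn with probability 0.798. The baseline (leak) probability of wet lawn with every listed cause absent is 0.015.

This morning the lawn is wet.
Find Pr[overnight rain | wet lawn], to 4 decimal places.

Pr[overnight rain | wet lawn] ≈ 0.2269

Under noisy-OR, P(wet lawn | causes) = 1 − (1−0.015)·∏(1−qᵢ) over the active causes.
Enumerate the 4 (sprinkler running, overnight rain) configurations and weight by the priors:
  P(wet lawn) = 0.015·0.491·0.88 + 0.80103·0.491·0.12 + 0.78921·0.509·0.88 + 0.95742·0.509·0.12
        = 0.006481 + 0.047197 + 0.353503 + 0.058479 = 0.465660
The terms with overnight rain present sum to 0.105676, so
  P(overnight rain | wet lawn) = 0.105676 / 0.465660 ≈ 0.2269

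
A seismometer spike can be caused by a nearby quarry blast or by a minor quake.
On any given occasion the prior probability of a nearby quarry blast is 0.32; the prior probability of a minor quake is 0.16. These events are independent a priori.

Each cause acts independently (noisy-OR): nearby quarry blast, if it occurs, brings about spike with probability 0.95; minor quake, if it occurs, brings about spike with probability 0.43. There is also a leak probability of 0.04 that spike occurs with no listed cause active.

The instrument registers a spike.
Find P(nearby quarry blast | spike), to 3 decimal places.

Under noisy-OR, P(spike | causes) = 1 − (1−0.04)·∏(1−qᵢ) over the active causes.
P(spike) = 0.04×0.68×0.84 + 0.4528×0.68×0.16 + 0.952×0.32×0.84 + 0.97264×0.32×0.16 = 0.022848 + 0.049265 + 0.255898 + 0.049799 = 0.377810
Restricting to configurations with nearby quarry blast present: 0.255898 + 0.049799 = 0.305697.
So P(nearby quarry blast | spike) = 0.305697/0.377810 ≈ 0.809.

P(nearby quarry blast | spike) ≈ 0.809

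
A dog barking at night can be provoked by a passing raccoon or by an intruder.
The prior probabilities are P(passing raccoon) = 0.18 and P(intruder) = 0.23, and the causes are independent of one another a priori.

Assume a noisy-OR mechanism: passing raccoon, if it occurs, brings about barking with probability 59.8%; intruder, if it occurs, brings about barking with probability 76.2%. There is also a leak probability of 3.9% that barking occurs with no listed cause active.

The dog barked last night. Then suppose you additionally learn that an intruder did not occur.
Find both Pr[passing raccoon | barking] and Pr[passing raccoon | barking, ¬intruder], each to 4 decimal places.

Under noisy-OR, P(barking | causes) = 1 − (1−0.039)·∏(1−qᵢ) over the active causes.
P(barking) = 0.039×0.82×0.77 + 0.771282×0.82×0.23 + 0.613678×0.18×0.77 + 0.908055×0.18×0.23 = 0.024625 + 0.145464 + 0.085056 + 0.037593 = 0.292738
The passing raccoon-present share is 0.085056 + 0.037593 = 0.122649.
So P(passing raccoon | barking) = 0.122649/0.292738 ≈ 0.4190.

Now condition on the additional information:
For the numerator, keep only passing raccoon=true terms: 0.613678·0.18 = 0.110462
Denominator P(barking | ¬intruder): 0.039·0.82 + 0.613678·0.18 = 0.142442
Posterior = 0.110462 / 0.142442 ≈ 0.7755
With intruder excluded, passing raccoon must carry more of the explanatory weight for the barking.

Pr[passing raccoon | barking] ≈ 0.4190; Pr[passing raccoon | barking, ¬intruder] ≈ 0.7755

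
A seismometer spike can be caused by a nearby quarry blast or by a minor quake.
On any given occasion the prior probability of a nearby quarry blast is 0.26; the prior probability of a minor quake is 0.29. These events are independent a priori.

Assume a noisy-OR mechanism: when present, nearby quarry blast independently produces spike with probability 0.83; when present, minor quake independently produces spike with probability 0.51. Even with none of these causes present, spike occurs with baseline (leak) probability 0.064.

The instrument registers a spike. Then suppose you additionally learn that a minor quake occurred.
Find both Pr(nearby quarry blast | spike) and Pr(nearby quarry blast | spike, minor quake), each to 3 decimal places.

Pr(nearby quarry blast | spike) ≈ 0.600; Pr(nearby quarry blast | spike, minor quake) ≈ 0.374

Under noisy-OR, P(spike | causes) = 1 − (1−0.064)·∏(1−qᵢ) over the active causes.
Enumerate the 4 (nearby quarry blast, minor quake) configurations and weight by the priors:
  P(spike) = 0.064×0.74×0.71 + 0.54136×0.74×0.29 + 0.84088×0.26×0.71 + 0.922031×0.26×0.29
        = 0.033626 + 0.116176 + 0.155226 + 0.069521 = 0.374549
Configurations with nearby quarry blast contribute 0.224747, so
  P(nearby quarry blast | spike) = 0.224747 / 0.374549 ≈ 0.600

With the extra evidence:
Sum P(spike|·) weighted by the priors over both values of nearby quarry blast:
  P(spike | minor quake) = 0.54136·0.74 + 0.922031·0.26
        = 0.400606 + 0.239728 = 0.640334
The terms with nearby quarry blast present sum to 0.239728, so
  P(nearby quarry blast | spike, minor quake) = 0.239728 / 0.640334 ≈ 0.374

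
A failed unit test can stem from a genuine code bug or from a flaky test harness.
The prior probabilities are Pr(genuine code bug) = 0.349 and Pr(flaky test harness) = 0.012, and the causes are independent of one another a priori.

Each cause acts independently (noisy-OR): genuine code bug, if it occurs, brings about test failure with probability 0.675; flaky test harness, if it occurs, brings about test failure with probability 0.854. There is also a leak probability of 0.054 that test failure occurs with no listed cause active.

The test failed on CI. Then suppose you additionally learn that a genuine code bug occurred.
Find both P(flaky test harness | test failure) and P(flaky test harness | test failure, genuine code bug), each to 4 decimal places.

Under noisy-OR, P(test failure | causes) = 1 − (1−0.054)·∏(1−qᵢ) over the active causes.
P(test failure) = 0.054·0.651·0.988 + 0.861884·0.651·0.012 + 0.69255·0.349·0.988 + 0.955112·0.349·0.012 = 0.034732 + 0.006733 + 0.238800 + 0.004000 = 0.284265
Of this, 0.010733 comes from 0.006733 + 0.004000 (the flaky test harness=true cases).
P(flaky test harness | test failure) = 0.010733 / 0.284265 ≈ 0.0378

Now also conditioning on genuine code bug=true:
Numerator (weight on configurations with flaky test harness): 0.955112*0.012 = 0.011461
Denominator P(test failure | genuine code bug): 0.69255*0.988 + 0.955112*0.012 = 0.695700
P(flaky test harness | test failure, genuine code bug) = 0.011461/0.695700 ≈ 0.0165
This is intercausal reasoning (explaining away): once genuine code bug accounts for the test failure, flaky test harness becomes less likely.

P(flaky test harness | test failure) ≈ 0.0378; P(flaky test harness | test failure, genuine code bug) ≈ 0.0165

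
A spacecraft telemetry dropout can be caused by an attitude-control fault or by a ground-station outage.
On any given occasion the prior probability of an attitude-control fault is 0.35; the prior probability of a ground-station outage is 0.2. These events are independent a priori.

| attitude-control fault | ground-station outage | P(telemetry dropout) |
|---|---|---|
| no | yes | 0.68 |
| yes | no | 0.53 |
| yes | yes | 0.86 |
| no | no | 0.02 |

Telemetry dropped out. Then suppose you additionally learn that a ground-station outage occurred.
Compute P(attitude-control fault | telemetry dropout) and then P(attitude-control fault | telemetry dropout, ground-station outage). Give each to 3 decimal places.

P(telemetry dropout) = 0.02*0.65*0.8 + 0.68*0.65*0.2 + 0.53*0.35*0.8 + 0.86*0.35*0.2 = 0.010400 + 0.088400 + 0.148400 + 0.060200 = 0.307400
Restricting to configurations with attitude-control fault present: 0.148400 + 0.060200 = 0.208600.
P(attitude-control fault | telemetry dropout) = 0.208600 / 0.307400 ≈ 0.679

Now also conditioning on ground-station outage=true:
P(telemetry dropout | ground-station outage) = 0.68×0.65 + 0.86×0.35 = 0.442000 + 0.301000 = 0.743000
Of this, 0.301000 comes from 0.86×0.35 (the attitude-control fault=true cases).
So P(attitude-control fault | telemetry dropout, ground-station outage) = 0.301000/0.743000 ≈ 0.405.

P(attitude-control fault | telemetry dropout) ≈ 0.679; P(attitude-control fault | telemetry dropout, ground-station outage) ≈ 0.405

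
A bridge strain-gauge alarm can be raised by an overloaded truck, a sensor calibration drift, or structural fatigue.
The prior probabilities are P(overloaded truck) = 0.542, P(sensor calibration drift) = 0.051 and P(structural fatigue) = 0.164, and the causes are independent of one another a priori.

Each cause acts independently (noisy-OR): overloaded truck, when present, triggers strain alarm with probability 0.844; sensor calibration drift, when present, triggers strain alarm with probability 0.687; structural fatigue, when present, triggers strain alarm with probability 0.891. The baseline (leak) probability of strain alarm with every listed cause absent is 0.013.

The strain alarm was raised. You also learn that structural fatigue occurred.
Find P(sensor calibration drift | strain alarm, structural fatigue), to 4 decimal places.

P(sensor calibration drift | strain alarm, structural fatigue) ≈ 0.0531

Under noisy-OR, P(strain alarm | causes) = 1 − (1−0.013)·∏(1−qᵢ) over the active causes.
P(strain alarm | structural fatigue) = 0.892417·0.458·0.949 + 0.966327·0.458·0.051 + 0.983217·0.542·0.949 + 0.994747·0.542·0.051 = 0.387882 + 0.022571 + 0.505726 + 0.027497 = 0.943676
Of this, 0.050068 comes from 0.022571 + 0.027497 (the sensor calibration drift=true cases).
P(sensor calibration drift | strain alarm, structural fatigue) = 0.050068 / 0.943676 ≈ 0.0531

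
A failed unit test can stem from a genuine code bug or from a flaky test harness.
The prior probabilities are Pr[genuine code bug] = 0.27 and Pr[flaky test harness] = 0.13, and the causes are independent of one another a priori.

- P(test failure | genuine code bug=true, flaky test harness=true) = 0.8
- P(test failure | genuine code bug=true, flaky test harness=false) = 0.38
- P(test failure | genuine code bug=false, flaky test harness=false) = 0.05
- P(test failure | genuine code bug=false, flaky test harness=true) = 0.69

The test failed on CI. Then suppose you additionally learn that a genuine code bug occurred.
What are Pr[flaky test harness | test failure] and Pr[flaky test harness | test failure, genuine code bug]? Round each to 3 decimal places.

P(test failure) = 0.05×0.73×0.87 + 0.69×0.73×0.13 + 0.38×0.27×0.87 + 0.8×0.27×0.13 = 0.031755 + 0.065481 + 0.089262 + 0.028080 = 0.214578
Of this, 0.093561 comes from 0.065481 + 0.028080 (the flaky test harness=true cases).
P(flaky test harness | test failure) = 0.093561 / 0.214578 ≈ 0.436

Now condition on the additional information:
Sum P(test failure|·) weighted by the priors over both values of flaky test harness:
  P(test failure | genuine code bug) = 0.38·0.87 + 0.8·0.13
        = 0.330600 + 0.104000 = 0.434600
Keeping only the flaky test harness-present terms gives 0.104000, so
  P(flaky test harness | test failure, genuine code bug) = 0.104000 / 0.434600 ≈ 0.239

Pr[flaky test harness | test failure] ≈ 0.436; Pr[flaky test harness | test failure, genuine code bug] ≈ 0.239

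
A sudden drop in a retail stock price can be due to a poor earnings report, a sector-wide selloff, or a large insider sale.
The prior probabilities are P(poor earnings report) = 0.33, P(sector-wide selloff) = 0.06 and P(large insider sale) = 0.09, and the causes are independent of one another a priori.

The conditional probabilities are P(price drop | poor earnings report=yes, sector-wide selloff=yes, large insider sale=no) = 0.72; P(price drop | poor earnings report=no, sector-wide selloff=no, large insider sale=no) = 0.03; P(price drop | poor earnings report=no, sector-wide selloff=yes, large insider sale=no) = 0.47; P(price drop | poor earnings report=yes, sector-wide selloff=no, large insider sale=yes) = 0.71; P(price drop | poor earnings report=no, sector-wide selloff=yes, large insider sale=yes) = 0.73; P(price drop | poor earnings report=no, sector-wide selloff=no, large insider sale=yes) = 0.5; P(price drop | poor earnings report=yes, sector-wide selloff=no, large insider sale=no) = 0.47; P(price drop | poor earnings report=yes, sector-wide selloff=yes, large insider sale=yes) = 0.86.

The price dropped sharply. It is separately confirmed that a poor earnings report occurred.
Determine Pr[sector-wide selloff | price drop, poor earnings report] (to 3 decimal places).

P(price drop | poor earnings report) = 0.47·0.94·0.91 + 0.71·0.94·0.09 + 0.72·0.06·0.91 + 0.86·0.06·0.09 = 0.402038 + 0.060066 + 0.039312 + 0.004644 = 0.506060
Of this, 0.043956 comes from 0.039312 + 0.004644 (the sector-wide selloff=true cases).
So P(sector-wide selloff | price drop, poor earnings report) = 0.043956/0.506060 ≈ 0.087.

Pr[sector-wide selloff | price drop, poor earnings report] ≈ 0.087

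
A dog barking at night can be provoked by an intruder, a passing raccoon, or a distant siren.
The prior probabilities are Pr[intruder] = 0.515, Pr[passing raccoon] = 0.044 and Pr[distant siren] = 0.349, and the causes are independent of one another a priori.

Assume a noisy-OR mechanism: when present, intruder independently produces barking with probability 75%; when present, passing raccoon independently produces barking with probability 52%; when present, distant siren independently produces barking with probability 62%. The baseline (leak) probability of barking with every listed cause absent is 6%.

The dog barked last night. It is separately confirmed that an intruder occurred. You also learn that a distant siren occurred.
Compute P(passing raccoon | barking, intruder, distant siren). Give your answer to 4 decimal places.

P(passing raccoon | barking, intruder, distant siren) ≈ 0.0461

Under noisy-OR, P(barking | causes) = 1 − (1−0.06)·∏(1−qᵢ) over the active causes.
P(barking | intruder, distant siren) = 0.9107·0.956 + 0.957136·0.044 = 0.870629 + 0.042114 = 0.912743
Of this, 0.042114 comes from 0.957136·0.044 (the passing raccoon=true cases).
So P(passing raccoon | barking, intruder, distant siren) = 0.042114/0.912743 ≈ 0.0461.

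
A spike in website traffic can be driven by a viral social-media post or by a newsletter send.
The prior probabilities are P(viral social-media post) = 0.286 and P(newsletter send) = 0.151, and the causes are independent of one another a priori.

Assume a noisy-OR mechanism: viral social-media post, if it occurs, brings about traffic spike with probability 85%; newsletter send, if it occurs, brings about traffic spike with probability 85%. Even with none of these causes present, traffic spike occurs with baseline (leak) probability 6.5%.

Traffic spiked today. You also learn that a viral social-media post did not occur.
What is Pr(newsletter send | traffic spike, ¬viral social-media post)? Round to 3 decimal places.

Under noisy-OR, P(traffic spike | causes) = 1 − (1−0.065)·∏(1−qᵢ) over the active causes.
Sum P(traffic spike|·) weighted by the priors over both values of newsletter send:
  P(traffic spike | ¬viral social-media post) = 0.065*0.849 + 0.85975*0.151
        = 0.055185 + 0.129822 = 0.185007
Keeping only the newsletter send-present terms gives 0.129822, so
  P(newsletter send | traffic spike, ¬viral social-media post) = 0.129822 / 0.185007 ≈ 0.702

Pr(newsletter send | traffic spike, ¬viral social-media post) ≈ 0.702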